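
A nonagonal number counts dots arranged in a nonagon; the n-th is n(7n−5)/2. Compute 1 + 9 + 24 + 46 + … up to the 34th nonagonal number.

46410

Σ i(7i−5)/2 = (7Σi² − 5Σi) / 2 over i = 1..34.
Σi = 595 and Σi² = 13685.
(7·13685 − 5·595) / 2 = 92820/2 = 46410.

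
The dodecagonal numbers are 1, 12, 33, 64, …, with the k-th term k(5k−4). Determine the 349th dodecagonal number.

607609

349·(5·349 − 4) = 349·1741 = 607609.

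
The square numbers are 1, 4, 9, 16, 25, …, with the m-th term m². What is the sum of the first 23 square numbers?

Σ_{i=1}^{23} i² = 23·24·47/6 = 4324.

4324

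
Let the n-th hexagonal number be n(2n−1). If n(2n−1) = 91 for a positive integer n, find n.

Set n(2n−1) = 91, giving 2n² − n − 91 = 0.
The discriminant is 1 + 8·91 = 729, and √729 = 27.
So n = (1 + 27) / 4 = 28/4 = 7.

7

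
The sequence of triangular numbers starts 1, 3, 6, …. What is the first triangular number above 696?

Solve n(n+1)/2 > 696 for integer n.
The largest n with value ≤ 696 is 36 (since 666 ≤ 696 < 703), so the first above is n = 37, value 703.

703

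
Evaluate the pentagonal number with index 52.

4030

The 52nd pentagonal number is n(3n−1)/2 with n = 52.
52·(3·52 − 1)/2 = 52·155/2 = 4030.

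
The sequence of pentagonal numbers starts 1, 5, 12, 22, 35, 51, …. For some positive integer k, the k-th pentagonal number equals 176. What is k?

Set n(3n−1)/2 = 176, giving 3n² − n − 352 = 0.
The discriminant is 1 + 24·176 = 4225, and √4225 = 65.
So n = (1 + 65) / 6 = 66/6 = 11.

11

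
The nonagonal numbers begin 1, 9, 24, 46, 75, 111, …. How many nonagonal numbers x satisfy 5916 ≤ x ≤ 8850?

The n-th nonagonal number is n(7n−5)/2.
Smallest index with value ≥ 5916: n = 42 (giving 6069).
Largest index with value ≤ 8850: n = 50 (giving 8625).
Indices 42 through 50: 9 terms.

9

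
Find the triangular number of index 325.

52975

The 325th triangular number is n(n+1)/2 with n = 325.
325·326/2 = 105950/2 = 52975.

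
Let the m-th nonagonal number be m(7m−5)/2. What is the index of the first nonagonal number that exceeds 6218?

Solve n(7n−5)/2 > 6218 for integer n.
The largest n with value ≤ 6218 is 42 (since 6069 ≤ 6218 < 6364), so the first above is n = 43, value 6364.

43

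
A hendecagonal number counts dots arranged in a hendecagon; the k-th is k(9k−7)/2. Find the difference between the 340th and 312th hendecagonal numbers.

340·(9·340 − 7)/2 = 519010 and 312·(9·312 − 7)/2 = 436956.
Difference: 519010 − 436956 = 82054.

82054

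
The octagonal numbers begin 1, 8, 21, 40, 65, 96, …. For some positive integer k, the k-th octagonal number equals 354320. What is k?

Set n(3n−2) = 354320, giving 3n² − 2n − 354320 = 0.
The discriminant is 4 + 12·354320 = 4251844, and √4251844 = 2062.
So n = (2 + 2062) / 6 = 2064/6 = 344.
Check: 344·(3·344 − 2) = 354320. ✓

344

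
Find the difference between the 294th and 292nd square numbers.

1172

294² = 86436 and 292² = 85264.
Difference: 86436 − 85264 = 1172.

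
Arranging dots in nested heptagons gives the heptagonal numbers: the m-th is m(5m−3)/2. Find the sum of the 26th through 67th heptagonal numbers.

239533

Σ i(5i−3)/2 = (5Σi² − 3Σi) / 2 over i = 26..67.
Σi = 2278 − 325 = 1953 and Σi² = 102510 − 5525 = 96985.
(5·96985 − 3·1953) / 2 = 479066/2 = 239533.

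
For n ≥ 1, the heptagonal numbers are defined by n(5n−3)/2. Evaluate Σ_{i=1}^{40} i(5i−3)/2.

Σ i(5i−3)/2 = (5Σi² − 3Σi) / 2 over i = 1..40.
Σi = 820 and Σi² = 22140.
(5·22140 − 3·820) / 2 = 108240/2 = 54120.

54120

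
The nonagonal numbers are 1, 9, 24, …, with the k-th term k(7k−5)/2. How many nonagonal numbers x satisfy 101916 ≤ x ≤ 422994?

178

The n-th nonagonal number is n(7n−5)/2.
Smallest index with value ≥ 101916: n = 171 (giving 101916).
Largest index with value ≤ 422994: n = 348 (giving 422994).
Indices 171 through 348: 178 terms.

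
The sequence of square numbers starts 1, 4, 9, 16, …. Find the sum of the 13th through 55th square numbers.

Σ_{i=13}^{55} i² = 56980 − 650 = 56330.

56330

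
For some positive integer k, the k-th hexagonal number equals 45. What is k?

Set n(2n−1) = 45, giving 2n² − n − 45 = 0.
The discriminant is 1 + 8·45 = 361, and √361 = 19.
So n = (1 + 19) / 4 = 20/4 = 5.

5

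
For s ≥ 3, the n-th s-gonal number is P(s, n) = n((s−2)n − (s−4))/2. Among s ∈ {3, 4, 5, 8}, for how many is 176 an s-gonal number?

s = 3: P(3, 18) = 171 and P(3, 19) = 190; 176 is not s-gonal.
s = 4: P(4, 13) = 169 and P(4, 14) = 196; 176 is not s-gonal.
s = 5: P(5, 11) = 176. ✓
s = 8: P(8, 8) = 176. ✓
Hits: s ∈ {5, 8} → 2.

2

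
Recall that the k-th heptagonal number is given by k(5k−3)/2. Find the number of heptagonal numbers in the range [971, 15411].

58

The n-th heptagonal number is n(5n−3)/2.
Smallest index with value ≥ 971: n = 21 (giving 1071).
Largest index with value ≤ 15411: n = 78 (giving 15093).
Indices 21 through 78: 58 terms.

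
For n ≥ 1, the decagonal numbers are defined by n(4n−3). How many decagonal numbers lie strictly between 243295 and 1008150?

The n-th decagonal number is n(4n−3).
Smallest index with value > 243295: n = 248 (giving 245272).
Largest index with value < 1008150: n = 502 (giving 1006510).
Indices 248 through 502: 255 terms.

255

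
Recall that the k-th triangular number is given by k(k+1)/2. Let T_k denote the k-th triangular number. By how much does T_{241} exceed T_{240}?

241

Consecutive triangular numbers differ by n: T_{241} − T_{240} = 241.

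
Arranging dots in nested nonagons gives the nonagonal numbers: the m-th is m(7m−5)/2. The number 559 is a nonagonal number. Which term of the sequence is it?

Set n(7n−5)/2 = 559, giving 7n² − 5n − 1118 = 0.
The discriminant is 25 + 56·559 = 31329, and √31329 = 177.
So n = (5 + 177) / 14 = 182/14 = 13.

13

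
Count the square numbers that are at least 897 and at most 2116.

17

The n-th square number is n².
Smallest index with value ≥ 897: n = 30 (giving 900).
Largest index with value ≤ 2116: n = 46 (giving 2116).
Indices 30 through 46: 17 terms.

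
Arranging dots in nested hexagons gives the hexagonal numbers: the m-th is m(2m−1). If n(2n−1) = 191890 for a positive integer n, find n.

310

Set n(2n−1) = 191890, giving 2n² − n − 191890 = 0.
So n = (1 + 1239) / 4 = 1240/4 = 310.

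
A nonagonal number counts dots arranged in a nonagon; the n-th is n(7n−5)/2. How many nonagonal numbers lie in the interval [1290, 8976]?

32

The n-th nonagonal number is n(7n−5)/2.
Smallest index with value ≥ 1290: n = 20 (giving 1350).
Largest index with value ≤ 8976: n = 51 (giving 8976).
Indices 20 through 51: 32 terms.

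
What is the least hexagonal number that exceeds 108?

120

Solve n(2n−1) > 108 for integer n.
The largest n with value ≤ 108 is 7 (since 91 ≤ 108 < 120), so the first above is n = 8, value 120.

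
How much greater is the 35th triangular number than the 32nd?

102

35·36/2 = 630 and 32·33/2 = 528.
Difference: 630 − 528 = 102.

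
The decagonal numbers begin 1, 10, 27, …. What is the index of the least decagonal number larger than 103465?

162

Solve n(4n−3) > 103465 for integer n.
The largest n with value ≤ 103465 is 161 (since 103201 ≤ 103465 < 104490), so the first above is n = 162, value 104490.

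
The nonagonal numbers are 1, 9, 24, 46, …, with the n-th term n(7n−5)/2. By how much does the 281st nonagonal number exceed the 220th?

281·(7·281 − 5)/2 = 275661 and 220·(7·220 − 5)/2 = 168850.
Difference: 275661 − 168850 = 106811.

106811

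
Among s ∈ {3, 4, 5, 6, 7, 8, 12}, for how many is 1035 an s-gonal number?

s = 3: P(3, 45) = 1035. ✓
s = 4: P(4, 32) = 1024 and P(4, 33) = 1089; 1035 is not s-gonal.
s = 5: P(5, 26) = 1001 and P(5, 27) = 1080; 1035 is not s-gonal.
s = 6: P(6, 23) = 1035. ✓
s = 7: P(7, 20) = 970 and P(7, 21) = 1071; 1035 is not s-gonal.
s = 8: P(8, 18) = 936 and P(8, 19) = 1045; 1035 is not s-gonal.
s = 12: P(12, 14) = 924 and P(12, 15) = 1065; 1035 is not s-gonal.
Hits: s ∈ {3, 6} → 2.

2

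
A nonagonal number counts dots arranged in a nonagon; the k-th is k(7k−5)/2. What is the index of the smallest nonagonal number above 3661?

33

Solve n(7n−5)/2 > 3661 for integer n.
The largest n with value ≤ 3661 is 32 (since 3504 ≤ 3661 < 3729), so the first above is n = 33, value 3729.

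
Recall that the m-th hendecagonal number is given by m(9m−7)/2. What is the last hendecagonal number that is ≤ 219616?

Solve n(9n−7)/2 ≤ 219616 for integer n.
n = 221 gives 219011 ≤ 219616, while n = 222 gives 221001 > 219616; so the answer is 219011.

219011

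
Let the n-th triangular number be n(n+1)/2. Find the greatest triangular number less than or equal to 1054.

Solve n(n+1)/2 ≤ 1054 for integer n.
n = 45 gives 1035 ≤ 1054, while n = 46 gives 1081 > 1054; so the answer is 1035.

1035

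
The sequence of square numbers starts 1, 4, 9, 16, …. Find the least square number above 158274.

158404

Solve n² > 158274 for integer n.
The largest n with value ≤ 158274 is 397 (since 157609 ≤ 158274 < 158404), so the first above is n = 398, value 158404.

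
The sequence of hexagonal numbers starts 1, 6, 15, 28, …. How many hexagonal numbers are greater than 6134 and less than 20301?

The n-th hexagonal number is n(2n−1).
Smallest index with value > 6134: n = 56 (giving 6216).
Largest index with value < 20301: n = 100 (giving 19900).
Indices 56 through 100: 45 terms.

45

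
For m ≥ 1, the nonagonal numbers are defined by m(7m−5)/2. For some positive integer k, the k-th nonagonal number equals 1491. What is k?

21

Set n(7n−5)/2 = 1491, giving 7n² − 5n − 2982 = 0.
So n = (5 + 289) / 14 = 294/14 = 21.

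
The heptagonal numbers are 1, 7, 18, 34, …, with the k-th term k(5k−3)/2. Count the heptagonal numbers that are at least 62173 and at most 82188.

The n-th heptagonal number is n(5n−3)/2.
Smallest index with value ≥ 62173: n = 158 (giving 62173).
Largest index with value ≤ 82188: n = 181 (giving 81631).
Indices 158 through 181: 24 terms.

24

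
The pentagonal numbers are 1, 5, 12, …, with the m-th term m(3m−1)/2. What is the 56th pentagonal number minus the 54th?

56·(3·56 − 1)/2 = 4676 and 54·(3·54 − 1)/2 = 4347.
Difference: 4676 − 4347 = 329.

329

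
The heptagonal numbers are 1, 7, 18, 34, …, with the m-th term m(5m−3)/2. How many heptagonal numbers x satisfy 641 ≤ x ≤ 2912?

18

The n-th heptagonal number is n(5n−3)/2.
Smallest index with value ≥ 641: n = 17 (giving 697).
Largest index with value ≤ 2912: n = 34 (giving 2839).
Indices 17 through 34: 18 terms.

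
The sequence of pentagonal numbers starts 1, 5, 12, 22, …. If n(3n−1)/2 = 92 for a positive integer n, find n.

8

Set n(3n−1)/2 = 92, giving 3n² − n − 184 = 0.
The discriminant is 1 + 24·92 = 2209, and √2209 = 47.
So n = (1 + 47) / 6 = 48/6 = 8.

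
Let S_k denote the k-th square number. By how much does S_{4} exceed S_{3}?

n² − (n−1)² = 2n − 1, so 4² − 3² = 2·4 − 1 = 7.

7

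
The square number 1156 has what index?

We need n² = 1156, so n = √1156 = 34.

34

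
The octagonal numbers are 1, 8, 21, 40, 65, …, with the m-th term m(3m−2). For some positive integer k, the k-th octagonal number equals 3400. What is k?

34

Set n(3n−2) = 3400, giving 3n² − 2n − 3400 = 0.
The discriminant is 4 + 12·3400 = 40804, and √40804 = 202.
So n = (2 + 202) / 6 = 204/6 = 34.
Check: 34·(3·34 − 2) = 3400. ✓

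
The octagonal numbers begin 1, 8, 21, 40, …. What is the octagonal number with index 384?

441600

The 384th octagonal number is n(3n−2) with n = 384.
384·(3·384 − 2) = 384·1150 = 441600.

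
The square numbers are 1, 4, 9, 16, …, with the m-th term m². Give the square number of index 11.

121

The 11th square number is n² with n = 11.
11² = 121.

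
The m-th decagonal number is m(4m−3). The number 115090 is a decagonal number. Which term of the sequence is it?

170

Set n(4n−3) = 115090, giving 4n² − 3n − 115090 = 0.
The discriminant is 9 + 16·115090 = 1841449, and √1841449 = 1357.
So n = (3 + 1357) / 8 = 1360/8 = 170.
Check: 170·(4·170 − 3) = 115090. ✓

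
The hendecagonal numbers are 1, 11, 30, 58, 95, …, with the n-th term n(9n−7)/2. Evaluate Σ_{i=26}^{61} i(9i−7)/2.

Σ i(9i−7)/2 = (9Σi² − 7Σi) / 2 over i = 26..61.
Σi = 1891 − 325 = 1566 and Σi² = 77531 − 5525 = 72006.
(9·72006 − 7·1566) / 2 = 637092/2 = 318546.

318546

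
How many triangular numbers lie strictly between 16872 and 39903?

98

The n-th triangular number is n(n+1)/2.
Smallest index with value > 16872: n = 184 (giving 17020).
Largest index with value < 39903: n = 281 (giving 39621).
Indices 184 through 281: 98 terms.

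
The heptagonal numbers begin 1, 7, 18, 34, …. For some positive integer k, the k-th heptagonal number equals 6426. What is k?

51

Set n(5n−3)/2 = 6426, giving 5n² − 3n − 12852 = 0.
The discriminant is 9 + 40·6426 = 257049, and √257049 = 507.
So n = (3 + 507) / 10 = 510/10 = 51.
Check: 51·(5·51 − 3)/2 = 6426. ✓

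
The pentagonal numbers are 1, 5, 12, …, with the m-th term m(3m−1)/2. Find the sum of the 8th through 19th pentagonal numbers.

Σ i(3i−1)/2 = (3Σi² − Σi) / 2 over i = 8..19.
Σi = 190 − 28 = 162 and Σi² = 2470 − 140 = 2330.
(3·2330 − 1·162) / 2 = 6828/2 = 3414.

3414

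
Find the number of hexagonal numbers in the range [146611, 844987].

The n-th hexagonal number is n(2n−1).
Smallest index with value ≥ 146611: n = 271 (giving 146611).
Largest index with value ≤ 844987: n = 650 (giving 844350).
Indices 271 through 650: 380 terms.

380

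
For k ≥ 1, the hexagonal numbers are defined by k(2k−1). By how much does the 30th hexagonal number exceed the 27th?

339

30·(2·30 − 1) = 1770 and 27·(2·27 − 1) = 1431.
Difference: 1770 − 1431 = 339.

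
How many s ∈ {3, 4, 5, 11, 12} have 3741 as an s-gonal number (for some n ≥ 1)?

1

s = 3: P(3, 86) = 3741. ✓
s = 4: P(4, 61) = 3721 and P(4, 62) = 3844; 3741 is not s-gonal.
s = 5: P(5, 50) = 3725 and P(5, 51) = 3876; 3741 is not s-gonal.
s = 11: P(11, 29) = 3683 and P(11, 30) = 3945; 3741 is not s-gonal.
s = 12: P(12, 27) = 3537 and P(12, 28) = 3808; 3741 is not s-gonal.
Hits: s ∈ {3} → 1.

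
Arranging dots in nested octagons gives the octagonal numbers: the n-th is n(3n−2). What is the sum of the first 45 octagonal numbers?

92115

Σ i(3i−2) = 3Σi² − 2Σi over i = 1..45.
Σi = 1035 and Σi² = 31395.
3·31395 − 2·1035 = 92115.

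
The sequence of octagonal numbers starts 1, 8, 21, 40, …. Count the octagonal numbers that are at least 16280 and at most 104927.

114

The n-th octagonal number is n(3n−2).
Smallest index with value ≥ 16280: n = 74 (giving 16280).
Largest index with value ≤ 104927: n = 187 (giving 104533).
Indices 74 through 187: 114 terms.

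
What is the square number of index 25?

The 25th square number is n² with n = 25.
25² = 625.

625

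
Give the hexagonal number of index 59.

The 59th hexagonal number is n(2n−1) with n = 59.
59·(2·59 − 1) = 59·117 = 6903.

6903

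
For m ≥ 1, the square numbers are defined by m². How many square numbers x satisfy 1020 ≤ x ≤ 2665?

The n-th square number is n².
Smallest index with value ≥ 1020: n = 32 (giving 1024).
Largest index with value ≤ 2665: n = 51 (giving 2601).
Indices 32 through 51: 20 terms.

20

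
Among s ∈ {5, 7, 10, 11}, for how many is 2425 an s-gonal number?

1

s = 5: P(5, 40) = 2380 and P(5, 41) = 2501; 2425 is not s-gonal.
s = 7: P(7, 31) = 2356 and P(7, 32) = 2512; 2425 is not s-gonal.
s = 10: P(10, 25) = 2425. ✓
s = 11: P(11, 23) = 2300 and P(11, 24) = 2508; 2425 is not s-gonal.
Hits: s ∈ {10} → 1.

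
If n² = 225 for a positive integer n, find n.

We need n² = 225, so n = √225 = 15.
Check: 15² = 225. ✓

15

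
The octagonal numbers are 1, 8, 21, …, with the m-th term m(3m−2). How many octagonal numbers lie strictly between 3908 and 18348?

The n-th octagonal number is n(3n−2).
Smallest index with value > 3908: n = 37 (giving 4033).
Largest index with value < 18348: n = 78 (giving 18096).
Indices 37 through 78: 42 terms.

42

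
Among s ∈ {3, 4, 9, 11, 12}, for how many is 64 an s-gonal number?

2

s = 3: P(3, 10) = 55 and P(3, 11) = 66; 64 is not s-gonal.
s = 4: P(4, 8) = 64. ✓
s = 9: P(9, 4) = 46 and P(9, 5) = 75; 64 is not s-gonal.
s = 11: P(11, 4) = 58 and P(11, 5) = 95; 64 is not s-gonal.
s = 12: P(12, 4) = 64. ✓
Hits: s ∈ {4, 12} → 2.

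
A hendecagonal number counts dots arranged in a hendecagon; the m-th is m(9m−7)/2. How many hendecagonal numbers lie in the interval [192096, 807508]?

The n-th hendecagonal number is n(9n−7)/2.
Smallest index with value ≥ 192096: n = 207 (giving 192096).
Largest index with value ≤ 807508: n = 424 (giving 807508).
Indices 207 through 424: 218 terms.

218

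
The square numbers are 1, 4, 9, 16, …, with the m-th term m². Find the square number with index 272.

73984

The 272nd square number is n² with n = 272.
272² = 73984.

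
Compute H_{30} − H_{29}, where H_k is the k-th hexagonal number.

117

Consecutive hexagonal numbers differ by 4n − 3: here 4·30 − 3 = 117.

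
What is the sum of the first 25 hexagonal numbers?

Σ i(2i−1) = 2Σi² − Σi over i = 1..25.
Σi = 325 and Σi² = 5525.
2·5525 − 1·325 = 10725.

10725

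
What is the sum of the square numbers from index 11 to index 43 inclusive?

27049

Σ_{i=11}^{43} i² = 27434 − 385 = 27049.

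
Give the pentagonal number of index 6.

The 6th pentagonal number is n(3n−1)/2 with n = 6.
6·(3·6 − 1)/2 = 6·17/2 = 51.

51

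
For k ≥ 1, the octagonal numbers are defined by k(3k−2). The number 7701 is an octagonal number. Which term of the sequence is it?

Set n(3n−2) = 7701, giving 3n² − 2n − 7701 = 0.
The discriminant is 4 + 12·7701 = 92416, and √92416 = 304.
So n = (2 + 304) / 6 = 306/6 = 51.
Check: 51·(3·51 − 2) = 7701. ✓

51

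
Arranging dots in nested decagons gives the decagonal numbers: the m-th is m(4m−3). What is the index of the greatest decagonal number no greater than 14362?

Solve n(4n−3) ≤ 14362 for integer n.
n = 60 gives 14220 ≤ 14362, while n = 61 gives 14701 > 14362; so the answer is index 60.

60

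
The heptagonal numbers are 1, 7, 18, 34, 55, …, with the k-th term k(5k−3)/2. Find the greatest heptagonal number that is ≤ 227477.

Solve n(5n−3)/2 ≤ 227477 for integer n.
n = 301 gives 226051 ≤ 227477, while n = 302 gives 227557 > 227477; so the answer is 226051.

226051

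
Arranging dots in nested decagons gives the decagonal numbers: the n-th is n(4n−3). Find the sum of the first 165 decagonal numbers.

6002975

Σ i(4i−3) = 4Σi² − 3Σi over i = 1..165.
Σi = 13695 and Σi² = 1511015.
4·1511015 − 3·13695 = 6002975.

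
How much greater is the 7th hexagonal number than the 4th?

7·(2·7 − 1) = 91 and 4·(2·4 − 1) = 28.
Difference: 91 − 28 = 63.

63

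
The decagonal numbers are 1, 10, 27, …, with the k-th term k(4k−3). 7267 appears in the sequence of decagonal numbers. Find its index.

Set n(4n−3) = 7267, giving 4n² − 3n − 7267 = 0.
The discriminant is 9 + 16·7267 = 116281, and √116281 = 341.
So n = (3 + 341) / 8 = 344/8 = 43.

43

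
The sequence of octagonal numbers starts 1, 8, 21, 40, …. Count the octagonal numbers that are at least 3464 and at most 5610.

The n-th octagonal number is n(3n−2).
Smallest index with value ≥ 3464: n = 35 (giving 3605).
Largest index with value ≤ 5610: n = 43 (giving 5461).
Indices 35 through 43: 9 terms.

9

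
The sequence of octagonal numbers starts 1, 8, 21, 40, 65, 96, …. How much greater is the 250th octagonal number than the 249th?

Consecutive octagonal numbers differ by 6n − 5: here 6·250 − 5 = 1495.

1495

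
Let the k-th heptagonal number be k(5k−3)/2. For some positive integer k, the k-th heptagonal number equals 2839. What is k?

Set n(5n−3)/2 = 2839, giving 5n² − 3n − 5678 = 0.
The discriminant is 9 + 40·2839 = 113569, and √113569 = 337.
So n = (3 + 337) / 10 = 340/10 = 34.
Check: 34·(5·34 − 3)/2 = 2839. ✓

34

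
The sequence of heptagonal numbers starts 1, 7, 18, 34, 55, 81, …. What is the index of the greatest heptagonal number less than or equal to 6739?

Solve n(5n−3)/2 ≤ 6739 for integer n.
n = 52 gives 6682 ≤ 6739, while n = 53 gives 6943 > 6739; so the answer is index 52.

52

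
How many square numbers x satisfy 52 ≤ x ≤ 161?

5

The n-th square number is n².
Smallest index with value ≥ 52: n = 8 (giving 64).
Largest index with value ≤ 161: n = 12 (giving 144).
Indices 8 through 12: 5 terms.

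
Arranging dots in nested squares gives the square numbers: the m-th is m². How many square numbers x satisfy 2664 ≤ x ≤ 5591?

The n-th square number is n².
Smallest index with value ≥ 2664: n = 52 (giving 2704).
Largest index with value ≤ 5591: n = 74 (giving 5476).
Indices 52 through 74: 23 terms.

23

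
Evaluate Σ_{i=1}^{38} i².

Σ_{i=1}^{38} i² = 38·39·77/6 = 19019.

19019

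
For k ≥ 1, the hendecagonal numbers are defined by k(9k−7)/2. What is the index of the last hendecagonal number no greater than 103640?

152

Solve n(9n−7)/2 ≤ 103640 for integer n.
n = 152 gives 103436 ≤ 103640, while n = 153 gives 104805 > 103640; so the answer is index 152.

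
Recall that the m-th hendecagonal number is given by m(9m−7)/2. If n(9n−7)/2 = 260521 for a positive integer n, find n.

241

Set n(9n−7)/2 = 260521, giving 9n² − 7n − 521042 = 0.
The discriminant is 49 + 72·260521 = 18757561, and √18757561 = 4331.
So n = (7 + 4331) / 18 = 4338/18 = 241.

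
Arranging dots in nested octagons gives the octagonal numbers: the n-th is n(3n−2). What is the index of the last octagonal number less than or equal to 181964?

Solve n(3n−2) ≤ 181964 for integer n.
n = 246 gives 181056 ≤ 181964, while n = 247 gives 182533 > 181964; so the answer is index 246.

246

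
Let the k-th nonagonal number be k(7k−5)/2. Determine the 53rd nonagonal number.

9699

The 53rd nonagonal number is n(7n−5)/2 with n = 53.
53·(7·53 − 5)/2 = 53·366/2 = 53·183 = 9699.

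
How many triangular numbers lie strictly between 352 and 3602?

The n-th triangular number is n(n+1)/2.
Smallest index with value > 352: n = 27 (giving 378).
Largest index with value < 3602: n = 84 (giving 3570).
Indices 27 through 84: 58 terms.

58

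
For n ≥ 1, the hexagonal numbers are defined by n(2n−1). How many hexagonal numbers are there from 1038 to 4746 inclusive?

25

The n-th hexagonal number is n(2n−1).
Smallest index with value ≥ 1038: n = 24 (giving 1128).
Largest index with value ≤ 4746: n = 48 (giving 4560).
Indices 24 through 48: 25 terms.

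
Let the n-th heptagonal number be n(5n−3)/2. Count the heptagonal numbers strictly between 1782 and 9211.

The n-th heptagonal number is n(5n−3)/2.
Smallest index with value > 1782: n = 28 (giving 1918).
Largest index with value < 9211: n = 60 (giving 8910).
Indices 28 through 60: 33 terms.

33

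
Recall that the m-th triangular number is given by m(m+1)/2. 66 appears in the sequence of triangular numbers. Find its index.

Set n(n+1)/2 = 66, giving n² + n − 132 = 0.
The discriminant is 1 + 8·66 = 529, and √529 = 23.
So n = (-1 + 23) / 2 = 22/2 = 11.

11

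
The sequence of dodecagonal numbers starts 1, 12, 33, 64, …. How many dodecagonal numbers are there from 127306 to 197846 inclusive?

The n-th dodecagonal number is n(5n−4).
Smallest index with value ≥ 127306: n = 160 (giving 127360).
Largest index with value ≤ 197846: n = 199 (giving 197209).
Indices 160 through 199: 40 terms.

40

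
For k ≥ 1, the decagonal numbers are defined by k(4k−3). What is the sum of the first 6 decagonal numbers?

301

Σ i(4i−3) = 4Σi² − 3Σi over i = 1..6.
Σi = 21 and Σi² = 91.
4·91 − 3·21 = 301.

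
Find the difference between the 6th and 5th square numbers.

n² − (n−1)² = 2n − 1, so 6² − 5² = 2·6 − 1 = 11.

11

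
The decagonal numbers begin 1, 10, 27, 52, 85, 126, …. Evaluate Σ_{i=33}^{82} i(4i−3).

Σ i(4i−3) = 4Σi² − 3Σi over i = 33..82.
Σi = 3403 − 528 = 2875 and Σi² = 187165 − 11440 = 175725.
4·175725 − 3·2875 = 694275.

694275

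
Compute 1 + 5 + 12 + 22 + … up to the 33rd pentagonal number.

18513

Σ i(3i−1)/2 = (3Σi² − Σi) / 2 over i = 1..33.
Σi = 561 and Σi² = 12529.
(3·12529 − 1·561) / 2 = 37026/2 = 18513.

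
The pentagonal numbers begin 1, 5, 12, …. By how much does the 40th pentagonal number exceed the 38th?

233

40·(3·40 − 1)/2 = 2380 and 38·(3·38 − 1)/2 = 2147.
Difference: 2380 − 2147 = 233.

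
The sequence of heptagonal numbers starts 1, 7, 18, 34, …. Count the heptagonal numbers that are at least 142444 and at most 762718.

314

The n-th heptagonal number is n(5n−3)/2.
Smallest index with value ≥ 142444: n = 239 (giving 142444).
Largest index with value ≤ 762718: n = 552 (giving 760932).
Indices 239 through 552: 314 terms.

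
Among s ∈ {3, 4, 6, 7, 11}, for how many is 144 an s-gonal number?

1

s = 3: P(3, 16) = 136 and P(3, 17) = 153; 144 is not s-gonal.
s = 4: P(4, 12) = 144. ✓
s = 6: P(6, 8) = 120 and P(6, 9) = 153; 144 is not s-gonal.
s = 7: P(7, 7) = 112 and P(7, 8) = 148; 144 is not s-gonal.
s = 11: P(11, 6) = 141 and P(11, 7) = 196; 144 is not s-gonal.
Hits: s ∈ {4} → 1.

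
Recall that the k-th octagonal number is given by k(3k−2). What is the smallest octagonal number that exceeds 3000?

Solve n(3n−2) > 3000 for integer n.
The largest n with value ≤ 3000 is 31 (since 2821 ≤ 3000 < 3008), so the first above is n = 32, value 3008.

3008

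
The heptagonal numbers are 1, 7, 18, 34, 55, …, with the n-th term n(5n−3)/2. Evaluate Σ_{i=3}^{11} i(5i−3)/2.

1158

Σ i(5i−3)/2 = (5Σi² − 3Σi) / 2 over i = 3..11.
Σi = 66 − 3 = 63 and Σi² = 506 − 5 = 501.
(5·501 − 3·63) / 2 = 2316/2 = 1158.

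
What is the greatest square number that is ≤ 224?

Solve n² ≤ 224 for integer n.
n = 14 gives 196 ≤ 224, while n = 15 gives 225 > 224; so the answer is 196.

196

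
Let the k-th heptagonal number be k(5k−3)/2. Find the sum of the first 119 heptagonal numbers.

Σ i(5i−3)/2 = (5Σi² − 3Σi) / 2 over i = 1..119.
Σi = 7140 and Σi² = 568820.
(5·568820 − 3·7140) / 2 = 2822680/2 = 1411340.

1411340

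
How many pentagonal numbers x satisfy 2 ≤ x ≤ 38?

4

The n-th pentagonal number is n(3n−1)/2.
Smallest index with value ≥ 2: n = 2 (giving 5).
Largest index with value ≤ 38: n = 5 (giving 35).
Indices 2 through 5: 4 terms.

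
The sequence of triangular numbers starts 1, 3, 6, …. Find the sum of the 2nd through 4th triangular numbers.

Σ i(i+1)/2 = (Σi² + Σi) / 2 over i = 2..4.
Σi = 10 − 1 = 9 and Σi² = 30 − 1 = 29.
(1·29 + 1·9) / 2 = 38/2 = 19.

19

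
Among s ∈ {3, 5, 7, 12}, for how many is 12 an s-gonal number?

s = 3: P(3, 4) = 10 and P(3, 5) = 15; 12 is not s-gonal.
s = 5: P(5, 3) = 12. ✓
s = 7: P(7, 2) = 7 and P(7, 3) = 18; 12 is not s-gonal.
s = 12: P(12, 2) = 12. ✓
Hits: s ∈ {5, 12} → 2.

2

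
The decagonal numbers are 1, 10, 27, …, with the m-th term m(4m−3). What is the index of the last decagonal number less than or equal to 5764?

Solve n(4n−3) ≤ 5764 for integer n.
n = 38 gives 5662 ≤ 5764, while n = 39 gives 5967 > 5764; so the answer is index 38.

38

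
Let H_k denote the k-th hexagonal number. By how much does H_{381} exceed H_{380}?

Consecutive hexagonal numbers differ by 4n − 3: here 4·381 − 3 = 1521.

1521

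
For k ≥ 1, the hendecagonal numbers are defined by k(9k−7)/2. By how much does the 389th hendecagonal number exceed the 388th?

Consecutive hendecagonal numbers differ by 9n − 8: here 9·389 − 8 = 3493.

3493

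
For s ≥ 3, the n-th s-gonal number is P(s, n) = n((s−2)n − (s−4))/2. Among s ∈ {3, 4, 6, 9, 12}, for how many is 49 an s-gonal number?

1

s = 3: P(3, 9) = 45 and P(3, 10) = 55; 49 is not s-gonal.
s = 4: P(4, 7) = 49. ✓
s = 6: P(6, 5) = 45 and P(6, 6) = 66; 49 is not s-gonal.
s = 9: P(9, 4) = 46 and P(9, 5) = 75; 49 is not s-gonal.
s = 12: P(12, 3) = 33 and P(12, 4) = 64; 49 is not s-gonal.
Hits: s ∈ {4} → 1.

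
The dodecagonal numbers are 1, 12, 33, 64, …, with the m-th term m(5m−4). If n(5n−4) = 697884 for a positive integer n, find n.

Set n(5n−4) = 697884, giving 5n² − 4n − 697884 = 0.
So n = (4 + 3736) / 10 = 3740/10 = 374.
Check: 374·(5·374 − 4) = 697884. ✓

374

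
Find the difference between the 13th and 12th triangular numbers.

13

Consecutive triangular numbers differ by n: T_{13} − T_{12} = 13.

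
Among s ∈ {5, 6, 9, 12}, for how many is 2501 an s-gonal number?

1

s = 5: P(5, 41) = 2501. ✓
s = 6: P(6, 35) = 2415 and P(6, 36) = 2556; 2501 is not s-gonal.
s = 9: P(9, 27) = 2484 and P(9, 28) = 2674; 2501 is not s-gonal.
s = 12: P(12, 22) = 2332 and P(12, 23) = 2553; 2501 is not s-gonal.
Hits: s ∈ {5} → 1.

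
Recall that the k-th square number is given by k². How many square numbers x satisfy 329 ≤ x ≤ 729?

9

The n-th square number is n².
Smallest index with value ≥ 329: n = 19 (giving 361).
Largest index with value ≤ 729: n = 27 (giving 729).
Indices 19 through 27: 9 terms.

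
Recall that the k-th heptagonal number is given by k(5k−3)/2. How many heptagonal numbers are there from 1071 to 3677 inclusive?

The n-th heptagonal number is n(5n−3)/2.
Smallest index with value ≥ 1071: n = 21 (giving 1071).
Largest index with value ≤ 3677: n = 38 (giving 3553).
Indices 21 through 38: 18 terms.

18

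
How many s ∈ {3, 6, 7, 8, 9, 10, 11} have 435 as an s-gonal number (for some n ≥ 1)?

2

s = 3: P(3, 29) = 435. ✓
s = 6: P(6, 15) = 435. ✓
s = 7: P(7, 13) = 403 and P(7, 14) = 469; 435 is not s-gonal.
s = 8: P(8, 12) = 408 and P(8, 13) = 481; 435 is not s-gonal.
s = 9: P(9, 11) = 396 and P(9, 12) = 474; 435 is not s-gonal.
s = 10: P(10, 10) = 370 and P(10, 11) = 451; 435 is not s-gonal.
s = 11: P(11, 10) = 415 and P(11, 11) = 506; 435 is not s-gonal.
Hits: s ∈ {3, 6} → 2.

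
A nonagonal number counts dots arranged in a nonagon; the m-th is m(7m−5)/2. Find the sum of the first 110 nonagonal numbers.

1558810

Σ i(7i−5)/2 = (7Σi² − 5Σi) / 2 over i = 1..110.
Σi = 6105 and Σi² = 449735.
(7·449735 − 5·6105) / 2 = 3117620/2 = 1558810.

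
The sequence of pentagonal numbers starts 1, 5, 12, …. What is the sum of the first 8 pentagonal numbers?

Σ i(3i−1)/2 = (3Σi² − Σi) / 2 over i = 1..8.
Σi = 36 and Σi² = 204.
(3·204 − 1·36) / 2 = 576/2 = 288.

288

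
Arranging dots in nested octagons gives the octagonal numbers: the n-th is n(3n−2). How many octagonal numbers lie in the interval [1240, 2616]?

9

The n-th octagonal number is n(3n−2).
Smallest index with value ≥ 1240: n = 21 (giving 1281).
Largest index with value ≤ 2616: n = 29 (giving 2465).
Indices 21 through 29: 9 terms.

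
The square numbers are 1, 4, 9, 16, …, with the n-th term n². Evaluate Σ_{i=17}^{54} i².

52459

Σ_{i=17}^{54} i² = 53955 − 1496 = 52459.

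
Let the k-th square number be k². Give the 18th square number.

324

The 18th square number is n² with n = 18.
18² = 324.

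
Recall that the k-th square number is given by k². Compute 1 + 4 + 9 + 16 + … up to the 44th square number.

Σ_{i=1}^{44} i² = 44·45·89/6 = 29370.

29370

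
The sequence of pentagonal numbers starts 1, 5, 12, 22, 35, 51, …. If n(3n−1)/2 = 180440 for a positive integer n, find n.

Set n(3n−1)/2 = 180440, giving 3n² − n − 360880 = 0.
The discriminant is 1 + 24·180440 = 4330561, and √4330561 = 2081.
So n = (1 + 2081) / 6 = 2082/6 = 347.
Check: 347·(3·347 − 1)/2 = 180440. ✓

347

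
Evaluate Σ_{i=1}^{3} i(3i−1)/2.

18

Σ i(3i−1)/2 = (3Σi² − Σi) / 2 over i = 1..3.
Σi = 6 and Σi² = 14.
(3·14 − 1·6) / 2 = 36/2 = 18.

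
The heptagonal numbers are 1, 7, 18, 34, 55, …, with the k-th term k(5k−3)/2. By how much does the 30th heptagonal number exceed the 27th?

423

30·(5·30 − 3)/2 = 2205 and 27·(5·27 − 3)/2 = 1782.
Difference: 2205 − 1782 = 423.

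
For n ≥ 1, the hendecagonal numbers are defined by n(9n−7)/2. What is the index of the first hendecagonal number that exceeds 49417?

106

Solve n(9n−7)/2 > 49417 for integer n.
The largest n with value ≤ 49417 is 105 (since 49245 ≤ 49417 < 50191), so the first above is n = 106, value 50191.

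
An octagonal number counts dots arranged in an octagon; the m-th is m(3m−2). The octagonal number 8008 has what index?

Set n(3n−2) = 8008, giving 3n² − 2n − 8008 = 0.
So n = (2 + 310) / 6 = 312/6 = 52.

52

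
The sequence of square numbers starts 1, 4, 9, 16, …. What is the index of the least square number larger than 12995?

114

Solve n² > 12995 for integer n.
The largest n with value ≤ 12995 is 113 (since 12769 ≤ 12995 < 12996), so the first above is n = 114, value 12996.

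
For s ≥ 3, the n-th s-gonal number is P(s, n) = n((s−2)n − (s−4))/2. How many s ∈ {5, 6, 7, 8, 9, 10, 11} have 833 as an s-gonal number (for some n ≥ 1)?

s = 5: P(5, 23) = 782 and P(5, 24) = 852; 833 is not s-gonal.
s = 6: P(6, 20) = 780 and P(6, 21) = 861; 833 is not s-gonal.
s = 7: P(7, 18) = 783 and P(7, 19) = 874; 833 is not s-gonal.
s = 8: P(8, 17) = 833. ✓
s = 9: P(9, 15) = 750 and P(9, 16) = 856; 833 is not s-gonal.
s = 10: P(10, 14) = 742 and P(10, 15) = 855; 833 is not s-gonal.
s = 11: P(11, 14) = 833. ✓
Hits: s ∈ {8, 11} → 2.

2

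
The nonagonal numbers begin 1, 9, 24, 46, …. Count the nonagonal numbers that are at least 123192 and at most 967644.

339

The n-th nonagonal number is n(7n−5)/2.
Smallest index with value ≥ 123192: n = 188 (giving 123234).
Largest index with value ≤ 967644: n = 526 (giving 967051).
Indices 188 through 526: 339 terms.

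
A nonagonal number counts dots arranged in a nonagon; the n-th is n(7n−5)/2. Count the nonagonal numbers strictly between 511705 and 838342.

107

The n-th nonagonal number is n(7n−5)/2.
Smallest index with value > 511705: n = 383 (giving 512454).
Largest index with value < 838342: n = 489 (giving 835701).
Indices 383 through 489: 107 terms.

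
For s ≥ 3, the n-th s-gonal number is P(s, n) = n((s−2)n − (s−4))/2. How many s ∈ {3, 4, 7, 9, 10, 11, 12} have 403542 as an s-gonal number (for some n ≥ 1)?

s = 3: P(3, 897) = 402753 and P(3, 898) = 403651; 403542 is not s-gonal.
s = 4: P(4, 635) = 403225 and P(4, 636) = 404496; 403542 is not s-gonal.
s = 7: P(7, 402) = 403407 and P(7, 403) = 405418; 403542 is not s-gonal.
s = 9: P(9, 339) = 401376 and P(9, 340) = 403750; 403542 is not s-gonal.
s = 10: P(10, 318) = 403542. ✓
s = 11: P(11, 299) = 401258 and P(11, 300) = 403950; 403542 is not s-gonal.
s = 12: P(12, 284) = 402144 and P(12, 285) = 404985; 403542 is not s-gonal.
Hits: s ∈ {10} → 1.

1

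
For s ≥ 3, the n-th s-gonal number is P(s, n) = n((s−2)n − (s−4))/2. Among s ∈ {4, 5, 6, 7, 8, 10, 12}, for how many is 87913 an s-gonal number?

1

s = 4: P(4, 296) = 87616 and P(4, 297) = 88209; 87913 is not s-gonal.
s = 5: P(5, 242) = 87725 and P(5, 243) = 88452; 87913 is not s-gonal.
s = 6: P(6, 209) = 87153 and P(6, 210) = 87990; 87913 is not s-gonal.
s = 7: P(7, 187) = 87142 and P(7, 188) = 88078; 87913 is not s-gonal.
s = 8: P(8, 171) = 87381 and P(8, 172) = 88408; 87913 is not s-gonal.
s = 10: P(10, 148) = 87172 and P(10, 149) = 88357; 87913 is not s-gonal.
s = 12: P(12, 133) = 87913. ✓
Hits: s ∈ {12} → 1.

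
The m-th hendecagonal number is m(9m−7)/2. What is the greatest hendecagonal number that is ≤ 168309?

Solve n(9n−7)/2 ≤ 168309 for integer n.
n = 193 gives 166945 ≤ 168309, while n = 194 gives 168683 > 168309; so the answer is 166945.

166945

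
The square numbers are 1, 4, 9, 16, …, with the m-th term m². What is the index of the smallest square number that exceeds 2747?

53

Solve n² > 2747 for integer n.
The largest n with value ≤ 2747 is 52 (since 2704 ≤ 2747 < 2809), so the first above is n = 53, value 2809.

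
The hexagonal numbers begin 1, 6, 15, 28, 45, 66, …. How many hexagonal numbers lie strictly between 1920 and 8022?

32

The n-th hexagonal number is n(2n−1).
Smallest index with value > 1920: n = 32 (giving 2016).
Largest index with value < 8022: n = 63 (giving 7875).
Indices 32 through 63: 32 terms.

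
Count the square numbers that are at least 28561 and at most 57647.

The n-th square number is n².
Smallest index with value ≥ 28561: n = 169 (giving 28561).
Largest index with value ≤ 57647: n = 240 (giving 57600).
Indices 169 through 240: 72 terms.

72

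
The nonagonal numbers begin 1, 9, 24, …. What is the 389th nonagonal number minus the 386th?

8130

389·(7·389 − 5)/2 = 528651 and 386·(7·386 − 5)/2 = 520521.
Difference: 528651 − 520521 = 8130.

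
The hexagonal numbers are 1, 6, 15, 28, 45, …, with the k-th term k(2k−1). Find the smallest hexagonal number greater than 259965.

260281

Solve n(2n−1) > 259965 for integer n.
The largest n with value ≤ 259965 is 360 (since 258840 ≤ 259965 < 260281), so the first above is n = 361, value 260281.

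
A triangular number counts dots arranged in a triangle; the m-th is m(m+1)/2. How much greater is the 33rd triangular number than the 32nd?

Consecutive triangular numbers differ by n: T_{33} − T_{32} = 33.

33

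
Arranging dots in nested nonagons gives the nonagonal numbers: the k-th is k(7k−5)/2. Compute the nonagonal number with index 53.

9699

The 53rd nonagonal number is n(7n−5)/2 with n = 53.
53·(7·53 − 5)/2 = 53·366/2 = 53·183 = 9699.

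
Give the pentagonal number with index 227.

The 227th pentagonal number is n(3n−1)/2 with n = 227.
227·(3·227 − 1)/2 = 227·680/2 = 227·340 = 77180.

77180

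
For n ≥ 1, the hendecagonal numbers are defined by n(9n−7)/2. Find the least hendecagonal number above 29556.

Solve n(9n−7)/2 > 29556 for integer n.
The largest n with value ≤ 29556 is 81 (since 29241 ≤ 29556 < 29971), so the first above is n = 82, value 29971.

29971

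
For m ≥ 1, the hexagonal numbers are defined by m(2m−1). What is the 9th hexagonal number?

The 9th hexagonal number is n(2n−1) with n = 9.
9·(2·9 − 1) = 9·17 = 153.

153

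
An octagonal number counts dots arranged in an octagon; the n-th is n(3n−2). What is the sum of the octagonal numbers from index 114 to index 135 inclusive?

Σ i(3i−2) = 3Σi² − 2Σi over i = 114..135.
Σi = 9180 − 6441 = 2739 and Σi² = 829260 − 487369 = 341891.
3·341891 − 2·2739 = 1020195.

1020195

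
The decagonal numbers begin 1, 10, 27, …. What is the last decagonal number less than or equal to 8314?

Solve n(4n−3) ≤ 8314 for integer n.
n = 45 gives 7965 ≤ 8314, while n = 46 gives 8326 > 8314; so the answer is 7965.

7965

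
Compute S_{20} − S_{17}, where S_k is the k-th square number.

20² = 400 and 17² = 289.
Difference: 400 − 289 = 111.

111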